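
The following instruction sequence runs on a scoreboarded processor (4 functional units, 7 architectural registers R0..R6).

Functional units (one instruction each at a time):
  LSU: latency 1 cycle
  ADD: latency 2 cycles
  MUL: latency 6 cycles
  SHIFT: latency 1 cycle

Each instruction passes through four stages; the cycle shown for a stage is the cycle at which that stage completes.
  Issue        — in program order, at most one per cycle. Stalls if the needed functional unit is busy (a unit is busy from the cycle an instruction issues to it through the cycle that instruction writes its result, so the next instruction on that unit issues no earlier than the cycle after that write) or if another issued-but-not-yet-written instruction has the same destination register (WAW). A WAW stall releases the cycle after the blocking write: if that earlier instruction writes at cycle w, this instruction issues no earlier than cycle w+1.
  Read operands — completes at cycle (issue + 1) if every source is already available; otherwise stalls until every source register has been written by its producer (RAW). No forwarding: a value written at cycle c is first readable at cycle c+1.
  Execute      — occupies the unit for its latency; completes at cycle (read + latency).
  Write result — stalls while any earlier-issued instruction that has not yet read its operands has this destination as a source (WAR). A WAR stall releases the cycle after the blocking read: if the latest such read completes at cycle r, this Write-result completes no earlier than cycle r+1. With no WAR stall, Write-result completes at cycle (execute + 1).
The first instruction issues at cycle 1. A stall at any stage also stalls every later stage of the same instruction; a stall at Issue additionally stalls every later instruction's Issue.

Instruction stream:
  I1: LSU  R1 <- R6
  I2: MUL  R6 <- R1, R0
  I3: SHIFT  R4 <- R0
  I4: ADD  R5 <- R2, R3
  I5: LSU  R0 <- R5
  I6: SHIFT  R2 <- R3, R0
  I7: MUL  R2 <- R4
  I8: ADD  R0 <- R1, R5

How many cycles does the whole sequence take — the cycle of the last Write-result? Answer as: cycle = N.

I1 -> (1, 2, 3, 4)
I2 -> (2, 5, 11, 12)  // RAW R1: wait I1 write@4
I3 -> (3, 4, 5, 6)
I4 -> (4, 5, 7, 8)
I5 -> (5, 9, 10, 11)  // RAW R5: wait I4 write@8
I6 -> (7, 12, 13, 14)  // struct: SHIFT busy until I3 writes@6, RAW R0: wait I5 write@11
I7 -> (15, 16, 22, 23)  // WAW R2: wait I6 write@14
I8 -> (16, 17, 19, 20)

cycle = 23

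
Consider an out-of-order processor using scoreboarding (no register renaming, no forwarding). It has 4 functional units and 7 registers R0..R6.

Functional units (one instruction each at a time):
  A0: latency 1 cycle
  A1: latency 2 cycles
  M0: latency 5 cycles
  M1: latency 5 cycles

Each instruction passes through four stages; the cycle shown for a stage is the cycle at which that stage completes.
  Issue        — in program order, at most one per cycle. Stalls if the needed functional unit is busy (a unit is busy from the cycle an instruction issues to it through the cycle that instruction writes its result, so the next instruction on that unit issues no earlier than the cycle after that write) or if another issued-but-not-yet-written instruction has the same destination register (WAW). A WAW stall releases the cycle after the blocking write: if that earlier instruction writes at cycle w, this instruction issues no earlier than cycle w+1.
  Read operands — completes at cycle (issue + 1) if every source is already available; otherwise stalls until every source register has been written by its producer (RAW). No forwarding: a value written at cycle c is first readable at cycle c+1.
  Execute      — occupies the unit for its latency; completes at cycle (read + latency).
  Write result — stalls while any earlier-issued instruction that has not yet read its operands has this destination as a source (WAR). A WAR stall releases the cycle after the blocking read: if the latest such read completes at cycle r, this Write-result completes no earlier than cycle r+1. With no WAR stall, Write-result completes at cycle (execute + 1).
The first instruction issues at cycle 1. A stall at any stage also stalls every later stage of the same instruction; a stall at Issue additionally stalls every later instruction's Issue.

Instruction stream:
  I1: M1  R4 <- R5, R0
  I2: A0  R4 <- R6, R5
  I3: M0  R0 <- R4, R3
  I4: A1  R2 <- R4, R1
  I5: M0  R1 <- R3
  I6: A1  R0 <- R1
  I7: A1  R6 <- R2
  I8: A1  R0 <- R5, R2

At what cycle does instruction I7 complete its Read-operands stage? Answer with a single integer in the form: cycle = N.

cycle = 33

[1] I1 issues→M1
[2] I1 reads
[7] I1 exec-done
[8] I1 writes R4
[9] I2 issues→A0
[10] I2 reads, I3 issues→M0
[11] I2 exec-done, I4 issues→A1
[12] I2 writes R4
[13] I3 reads, I4 reads
[15] I4 exec-done
[16] I4 writes R2
[18] I3 exec-done
[19] I3 writes R0
[20] I5 issues→M0
[21] I5 reads, I6 issues→A1
[26] I5 exec-done
[27] I5 writes R1
[28] I6 reads
[30] I6 exec-done
[31] I6 writes R0
[32] I7 issues→A1
[33] I7 reads
[35] I7 exec-done
[36] I7 writes R6
[37] I8 issues→A1
[38] I8 reads
[40] I8 exec-done
[41] I8 writes R0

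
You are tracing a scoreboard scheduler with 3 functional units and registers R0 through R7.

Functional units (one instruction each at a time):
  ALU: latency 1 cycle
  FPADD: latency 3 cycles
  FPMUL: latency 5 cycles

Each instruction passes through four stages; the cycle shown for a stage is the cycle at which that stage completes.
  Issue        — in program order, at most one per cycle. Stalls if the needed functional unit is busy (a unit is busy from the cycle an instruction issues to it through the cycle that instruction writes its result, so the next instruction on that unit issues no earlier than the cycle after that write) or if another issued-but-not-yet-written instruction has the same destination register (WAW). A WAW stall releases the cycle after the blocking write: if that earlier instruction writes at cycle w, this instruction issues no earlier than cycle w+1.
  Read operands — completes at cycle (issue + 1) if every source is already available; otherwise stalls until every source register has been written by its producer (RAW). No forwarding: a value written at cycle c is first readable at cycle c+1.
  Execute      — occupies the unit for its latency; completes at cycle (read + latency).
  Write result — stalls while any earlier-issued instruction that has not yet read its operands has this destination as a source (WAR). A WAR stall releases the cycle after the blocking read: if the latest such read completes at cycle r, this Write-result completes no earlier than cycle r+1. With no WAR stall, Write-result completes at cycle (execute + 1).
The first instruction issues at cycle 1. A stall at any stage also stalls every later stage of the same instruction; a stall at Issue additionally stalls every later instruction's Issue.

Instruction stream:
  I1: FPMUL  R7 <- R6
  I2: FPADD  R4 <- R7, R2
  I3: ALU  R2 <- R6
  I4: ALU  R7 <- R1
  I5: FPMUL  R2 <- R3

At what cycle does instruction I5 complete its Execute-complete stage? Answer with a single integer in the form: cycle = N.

cycle = 18

t=1  I1 issues→FPMUL
t=2  I1 reads · I2 issues→FPADD
t=3  I3 issues→ALU
t=4  I3 reads
t=5  I3 exec-done
t=7  I1 exec-done
t=8  I1 writes R7
t=9  I2 reads
t=10  I3 writes R2
t=11  I4 issues→ALU
t=12  I2 exec-done · I4 reads · I5 issues→FPMUL
t=13  I2 writes R4 · I4 exec-done · I5 reads
t=14  I4 writes R7
t=18  I5 exec-done
t=19  I5 writes R2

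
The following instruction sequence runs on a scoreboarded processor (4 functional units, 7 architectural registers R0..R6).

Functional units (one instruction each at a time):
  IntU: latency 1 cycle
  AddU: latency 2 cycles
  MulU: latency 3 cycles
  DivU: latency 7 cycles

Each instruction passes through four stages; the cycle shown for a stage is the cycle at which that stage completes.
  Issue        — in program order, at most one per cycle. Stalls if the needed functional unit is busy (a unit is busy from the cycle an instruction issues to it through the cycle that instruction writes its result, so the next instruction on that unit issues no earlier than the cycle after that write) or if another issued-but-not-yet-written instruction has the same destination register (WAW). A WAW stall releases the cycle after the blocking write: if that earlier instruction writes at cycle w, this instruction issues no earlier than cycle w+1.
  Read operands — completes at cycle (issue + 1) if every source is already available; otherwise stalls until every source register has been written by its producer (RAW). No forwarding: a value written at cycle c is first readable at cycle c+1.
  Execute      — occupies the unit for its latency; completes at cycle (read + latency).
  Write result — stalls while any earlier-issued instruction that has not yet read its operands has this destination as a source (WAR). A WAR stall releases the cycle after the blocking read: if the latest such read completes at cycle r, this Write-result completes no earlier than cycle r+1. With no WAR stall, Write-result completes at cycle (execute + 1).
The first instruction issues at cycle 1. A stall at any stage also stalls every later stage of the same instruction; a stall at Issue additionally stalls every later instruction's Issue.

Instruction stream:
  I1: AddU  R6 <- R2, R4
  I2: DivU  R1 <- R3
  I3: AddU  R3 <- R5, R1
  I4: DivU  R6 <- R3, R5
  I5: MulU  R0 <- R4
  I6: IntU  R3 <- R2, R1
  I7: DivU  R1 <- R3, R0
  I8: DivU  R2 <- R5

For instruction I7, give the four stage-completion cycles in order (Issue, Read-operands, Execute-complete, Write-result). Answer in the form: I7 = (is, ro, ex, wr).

  I1 | 1 | 2 | 4 | 5
  I2 | 2 | 3 | 10 | 11
  I3 | 6 | 12 | 14 | 15   struct: AddU busy until I1 writes@5 · RAW R1: wait I2 write@11
  I4 | 12 | 16 | 23 | 24   struct: DivU busy until I2 writes@11 · RAW R3: wait I3 write@15
  I5 | 13 | 14 | 17 | 18
  I6 | 16 | 17 | 18 | 19   WAW R3: wait I3 write@15
  I7 | 25 | 26 | 33 | 34   struct: DivU busy until I4 writes@24
  I8 | 35 | 36 | 43 | 44   struct: DivU busy until I7 writes@34

I7 = (25, 26, 33, 34)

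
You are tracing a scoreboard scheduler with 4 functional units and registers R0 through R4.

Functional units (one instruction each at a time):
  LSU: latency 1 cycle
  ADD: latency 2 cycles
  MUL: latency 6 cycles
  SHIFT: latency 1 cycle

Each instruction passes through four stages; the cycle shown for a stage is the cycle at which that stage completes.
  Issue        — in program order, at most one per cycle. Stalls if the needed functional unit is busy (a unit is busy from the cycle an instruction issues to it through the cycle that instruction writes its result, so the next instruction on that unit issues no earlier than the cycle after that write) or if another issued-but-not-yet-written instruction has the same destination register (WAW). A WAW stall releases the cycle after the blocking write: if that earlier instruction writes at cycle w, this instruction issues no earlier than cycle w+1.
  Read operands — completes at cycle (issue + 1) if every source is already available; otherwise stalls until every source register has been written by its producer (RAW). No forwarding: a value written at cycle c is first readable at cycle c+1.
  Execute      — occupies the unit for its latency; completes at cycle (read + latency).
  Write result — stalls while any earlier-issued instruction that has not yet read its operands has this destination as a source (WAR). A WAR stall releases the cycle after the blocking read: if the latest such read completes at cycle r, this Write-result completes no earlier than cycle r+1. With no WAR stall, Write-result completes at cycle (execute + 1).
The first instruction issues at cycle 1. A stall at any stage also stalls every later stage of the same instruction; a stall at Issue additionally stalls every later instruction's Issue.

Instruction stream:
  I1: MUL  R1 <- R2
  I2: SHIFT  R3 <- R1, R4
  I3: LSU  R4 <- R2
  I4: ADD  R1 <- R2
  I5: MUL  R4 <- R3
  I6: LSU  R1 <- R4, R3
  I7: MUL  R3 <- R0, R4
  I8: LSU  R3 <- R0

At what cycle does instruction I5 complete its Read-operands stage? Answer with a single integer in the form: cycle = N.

I1 -> (1, 2, 8, 9)
I2 -> (2, 10, 11, 12)  // RAW R1: wait I1 write@9
I3 -> (3, 4, 5, 11)  // WAR R4: wait I2 read@10
I4 -> (10, 11, 13, 14)  // WAW R1: wait I1 write@9
I5 -> (12, 13, 19, 20)  // WAW R4: wait I3 write@11
I6 -> (15, 21, 22, 23)  // WAW R1: wait I4 write@14, RAW R4: wait I5 write@20
I7 -> (21, 22, 28, 29)  // struct: MUL busy until I5 writes@20
I8 -> (30, 31, 32, 33)  // WAW R3: wait I7 write@29

cycle = 13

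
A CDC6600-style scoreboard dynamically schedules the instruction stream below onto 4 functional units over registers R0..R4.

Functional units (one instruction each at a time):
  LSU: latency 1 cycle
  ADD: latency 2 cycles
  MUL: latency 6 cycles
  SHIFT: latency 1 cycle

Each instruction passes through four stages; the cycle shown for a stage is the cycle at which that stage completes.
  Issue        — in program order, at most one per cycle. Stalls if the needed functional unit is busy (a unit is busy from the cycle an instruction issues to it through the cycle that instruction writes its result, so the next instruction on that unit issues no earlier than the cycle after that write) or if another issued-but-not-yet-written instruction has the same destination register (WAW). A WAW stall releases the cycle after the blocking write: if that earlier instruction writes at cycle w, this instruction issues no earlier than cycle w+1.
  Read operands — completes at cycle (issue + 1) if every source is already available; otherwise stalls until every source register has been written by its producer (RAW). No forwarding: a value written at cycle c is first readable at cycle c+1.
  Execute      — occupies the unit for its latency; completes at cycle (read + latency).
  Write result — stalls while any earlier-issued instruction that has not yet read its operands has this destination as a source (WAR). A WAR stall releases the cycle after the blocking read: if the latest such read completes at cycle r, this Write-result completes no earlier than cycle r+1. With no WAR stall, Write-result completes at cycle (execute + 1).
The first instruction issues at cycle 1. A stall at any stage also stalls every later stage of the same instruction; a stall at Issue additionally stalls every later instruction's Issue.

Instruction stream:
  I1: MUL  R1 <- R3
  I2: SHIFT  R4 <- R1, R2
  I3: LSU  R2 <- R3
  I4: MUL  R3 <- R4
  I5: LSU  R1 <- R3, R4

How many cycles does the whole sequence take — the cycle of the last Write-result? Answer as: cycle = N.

1) issue 1, read 2, done 8, write 9
2) issue 2, read 10, done 11, write 12  <RAW R1: wait I1 write@9>
3) issue 3, read 4, done 5, write 11  <WAR R2: wait I2 read@10>
4) issue 10, read 13, done 19, write 20  <struct: MUL busy until I1 writes@9 / RAW R4: wait I2 write@12>
5) issue 12, read 21, done 22, write 23  <struct: LSU busy until I3 writes@11 / RAW R3: wait I4 write@20>

cycle = 23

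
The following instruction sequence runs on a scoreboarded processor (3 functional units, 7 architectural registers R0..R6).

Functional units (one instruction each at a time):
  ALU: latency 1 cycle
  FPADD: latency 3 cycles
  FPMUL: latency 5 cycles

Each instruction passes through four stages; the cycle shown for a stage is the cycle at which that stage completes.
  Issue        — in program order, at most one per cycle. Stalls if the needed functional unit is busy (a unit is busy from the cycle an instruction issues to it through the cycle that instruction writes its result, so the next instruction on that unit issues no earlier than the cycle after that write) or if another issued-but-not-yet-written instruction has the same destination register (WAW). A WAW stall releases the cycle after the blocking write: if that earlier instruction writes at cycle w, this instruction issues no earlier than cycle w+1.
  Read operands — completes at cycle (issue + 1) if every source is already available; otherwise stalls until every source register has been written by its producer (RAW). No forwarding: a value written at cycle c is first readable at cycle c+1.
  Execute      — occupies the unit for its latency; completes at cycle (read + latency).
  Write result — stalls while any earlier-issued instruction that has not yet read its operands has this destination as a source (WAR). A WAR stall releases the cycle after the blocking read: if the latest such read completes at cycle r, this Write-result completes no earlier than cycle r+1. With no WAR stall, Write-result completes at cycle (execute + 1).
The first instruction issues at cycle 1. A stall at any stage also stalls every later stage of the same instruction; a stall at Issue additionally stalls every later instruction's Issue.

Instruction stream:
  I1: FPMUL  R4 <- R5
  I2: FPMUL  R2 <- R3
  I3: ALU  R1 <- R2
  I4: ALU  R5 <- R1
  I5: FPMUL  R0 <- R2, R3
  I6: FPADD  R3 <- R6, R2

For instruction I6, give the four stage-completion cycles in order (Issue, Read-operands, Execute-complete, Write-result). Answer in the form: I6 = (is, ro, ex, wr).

I6 = (22, 23, 26, 27)

[1] I1→FPMUL
[2] I1 RO
[7] I1 EX
[8] I1 WR R4
[9] I2→FPMUL
[10] I2 RO, I3→ALU
[15] I2 EX
[16] I2 WR R2
[17] I3 RO
[18] I3 EX
[19] I3 WR R1
[20] I4→ALU
[21] I4 RO, I5→FPMUL
[22] I4 EX, I5 RO, I6→FPADD
[23] I4 WR R5, I6 RO
[26] I6 EX
[27] I5 EX, I6 WR R3
[28] I5 WR R0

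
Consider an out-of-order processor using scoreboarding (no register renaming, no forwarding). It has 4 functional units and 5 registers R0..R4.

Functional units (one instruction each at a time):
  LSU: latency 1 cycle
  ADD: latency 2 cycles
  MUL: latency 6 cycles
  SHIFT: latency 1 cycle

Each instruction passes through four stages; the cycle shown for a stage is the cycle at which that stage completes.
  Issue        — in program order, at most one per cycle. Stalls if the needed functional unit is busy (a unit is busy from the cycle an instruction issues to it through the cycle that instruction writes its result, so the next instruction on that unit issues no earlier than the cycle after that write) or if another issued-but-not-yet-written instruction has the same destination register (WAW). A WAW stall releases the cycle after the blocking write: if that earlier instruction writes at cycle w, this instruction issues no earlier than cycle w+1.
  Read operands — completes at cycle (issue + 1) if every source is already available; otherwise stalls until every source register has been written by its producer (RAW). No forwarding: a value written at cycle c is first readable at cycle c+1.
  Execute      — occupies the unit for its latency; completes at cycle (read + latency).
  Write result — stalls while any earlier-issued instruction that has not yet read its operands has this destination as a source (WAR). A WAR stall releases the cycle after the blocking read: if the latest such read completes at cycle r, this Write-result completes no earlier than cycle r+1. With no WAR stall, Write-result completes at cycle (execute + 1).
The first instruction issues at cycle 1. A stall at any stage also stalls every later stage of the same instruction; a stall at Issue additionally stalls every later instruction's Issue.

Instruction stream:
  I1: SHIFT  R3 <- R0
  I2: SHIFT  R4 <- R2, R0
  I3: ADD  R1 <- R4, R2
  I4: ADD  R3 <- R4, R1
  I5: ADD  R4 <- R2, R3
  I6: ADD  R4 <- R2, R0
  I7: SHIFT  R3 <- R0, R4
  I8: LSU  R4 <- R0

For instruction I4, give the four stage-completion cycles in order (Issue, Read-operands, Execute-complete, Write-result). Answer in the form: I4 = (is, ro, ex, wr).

1) issue 1, read 2, done 3, write 4
2) issue 5, read 6, done 7, write 8  <struct: SHIFT busy until I1 writes@4>
3) issue 6, read 9, done 11, write 12  <RAW R4: wait I2 write@8>
4) issue 13, read 14, done 16, write 17  <struct: ADD busy until I3 writes@12>
5) issue 18, read 19, done 21, write 22  <struct: ADD busy until I4 writes@17>
6) issue 23, read 24, done 26, write 27  <struct: ADD busy until I5 writes@22>
7) issue 24, read 28, done 29, write 30  <RAW R4: wait I6 write@27>
8) issue 28, read 29, done 30, write 31  <WAW R4: wait I6 write@27>

I4 = (13, 14, 16, 17)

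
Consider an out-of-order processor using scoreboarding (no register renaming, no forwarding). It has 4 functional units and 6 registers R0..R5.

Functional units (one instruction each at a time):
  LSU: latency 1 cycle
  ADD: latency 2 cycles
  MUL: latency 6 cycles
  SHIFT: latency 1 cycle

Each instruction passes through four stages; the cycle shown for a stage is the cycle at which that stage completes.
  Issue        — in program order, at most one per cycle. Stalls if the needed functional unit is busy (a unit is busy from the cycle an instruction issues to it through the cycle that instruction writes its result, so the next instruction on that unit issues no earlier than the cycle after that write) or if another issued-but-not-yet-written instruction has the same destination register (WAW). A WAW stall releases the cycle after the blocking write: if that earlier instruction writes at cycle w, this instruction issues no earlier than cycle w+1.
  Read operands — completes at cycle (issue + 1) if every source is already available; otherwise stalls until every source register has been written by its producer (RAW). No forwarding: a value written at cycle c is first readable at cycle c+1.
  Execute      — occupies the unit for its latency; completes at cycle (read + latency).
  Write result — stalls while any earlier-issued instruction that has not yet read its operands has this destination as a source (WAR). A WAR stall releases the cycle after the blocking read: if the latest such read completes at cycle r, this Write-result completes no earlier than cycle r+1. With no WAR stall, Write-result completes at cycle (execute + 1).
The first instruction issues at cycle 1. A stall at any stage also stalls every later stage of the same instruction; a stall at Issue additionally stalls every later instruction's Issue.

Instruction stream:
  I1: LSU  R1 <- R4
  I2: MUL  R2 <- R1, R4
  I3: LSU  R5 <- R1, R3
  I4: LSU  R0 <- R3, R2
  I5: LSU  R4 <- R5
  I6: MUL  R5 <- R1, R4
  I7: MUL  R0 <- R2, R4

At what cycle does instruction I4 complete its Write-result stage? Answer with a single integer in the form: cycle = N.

[I1] 1/2/3/4
[I2] 2/5/11/12  (RAW R1: wait I1 write@4)
[I3] 5/6/7/8  (struct: LSU busy until I1 writes@4)
[I4] 9/13/14/15  (struct: LSU busy until I3 writes@8; RAW R2: wait I2 write@12)
[I5] 16/17/18/19  (struct: LSU busy until I4 writes@15)
[I6] 17/20/26/27  (RAW R4: wait I5 write@19)
[I7] 28/29/35/36  (struct: MUL busy until I6 writes@27)

cycle = 15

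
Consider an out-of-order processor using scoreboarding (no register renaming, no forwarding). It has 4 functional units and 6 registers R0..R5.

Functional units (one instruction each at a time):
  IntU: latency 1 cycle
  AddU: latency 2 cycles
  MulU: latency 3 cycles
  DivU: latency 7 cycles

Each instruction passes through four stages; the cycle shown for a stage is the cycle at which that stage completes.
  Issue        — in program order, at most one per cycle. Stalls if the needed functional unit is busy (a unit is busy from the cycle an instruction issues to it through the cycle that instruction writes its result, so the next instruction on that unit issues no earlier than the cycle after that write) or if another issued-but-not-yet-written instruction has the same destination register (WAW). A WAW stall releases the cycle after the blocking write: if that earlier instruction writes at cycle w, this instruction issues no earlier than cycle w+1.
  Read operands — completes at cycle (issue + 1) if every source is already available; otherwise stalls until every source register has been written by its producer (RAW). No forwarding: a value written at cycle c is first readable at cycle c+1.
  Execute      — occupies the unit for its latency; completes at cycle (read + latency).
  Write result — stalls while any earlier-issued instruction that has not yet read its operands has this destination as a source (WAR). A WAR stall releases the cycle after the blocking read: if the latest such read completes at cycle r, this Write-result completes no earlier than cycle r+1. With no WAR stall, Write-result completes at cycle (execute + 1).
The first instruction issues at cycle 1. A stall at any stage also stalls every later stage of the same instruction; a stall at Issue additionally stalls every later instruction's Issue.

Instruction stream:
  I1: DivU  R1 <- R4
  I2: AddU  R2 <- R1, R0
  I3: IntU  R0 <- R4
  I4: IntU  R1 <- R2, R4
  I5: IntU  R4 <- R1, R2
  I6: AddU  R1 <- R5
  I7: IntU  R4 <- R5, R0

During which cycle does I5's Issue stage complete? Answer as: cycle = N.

c1: issue I1 (DivU)
c2: I1 read-ops; issue I2 (AddU)
c3: issue I3 (IntU)
c4: I3 read-ops
c5: I3 finished on IntU
c9: I1 finished on DivU
c10: I1→R1
c11: I2 read-ops
c12: I3→R0
c13: I2 finished on AddU; issue I4 (IntU)
c14: I2→R2
c15: I4 read-ops
c16: I4 finished on IntU
c17: I4→R1
c18: issue I5 (IntU)
c19: I5 read-ops; issue I6 (AddU)
c20: I5 finished on IntU; I6 read-ops
c21: I5→R4
c22: I6 finished on AddU; issue I7 (IntU)
c23: I6→R1; I7 read-ops
c24: I7 finished on IntU
c25: I7→R4

cycle = 18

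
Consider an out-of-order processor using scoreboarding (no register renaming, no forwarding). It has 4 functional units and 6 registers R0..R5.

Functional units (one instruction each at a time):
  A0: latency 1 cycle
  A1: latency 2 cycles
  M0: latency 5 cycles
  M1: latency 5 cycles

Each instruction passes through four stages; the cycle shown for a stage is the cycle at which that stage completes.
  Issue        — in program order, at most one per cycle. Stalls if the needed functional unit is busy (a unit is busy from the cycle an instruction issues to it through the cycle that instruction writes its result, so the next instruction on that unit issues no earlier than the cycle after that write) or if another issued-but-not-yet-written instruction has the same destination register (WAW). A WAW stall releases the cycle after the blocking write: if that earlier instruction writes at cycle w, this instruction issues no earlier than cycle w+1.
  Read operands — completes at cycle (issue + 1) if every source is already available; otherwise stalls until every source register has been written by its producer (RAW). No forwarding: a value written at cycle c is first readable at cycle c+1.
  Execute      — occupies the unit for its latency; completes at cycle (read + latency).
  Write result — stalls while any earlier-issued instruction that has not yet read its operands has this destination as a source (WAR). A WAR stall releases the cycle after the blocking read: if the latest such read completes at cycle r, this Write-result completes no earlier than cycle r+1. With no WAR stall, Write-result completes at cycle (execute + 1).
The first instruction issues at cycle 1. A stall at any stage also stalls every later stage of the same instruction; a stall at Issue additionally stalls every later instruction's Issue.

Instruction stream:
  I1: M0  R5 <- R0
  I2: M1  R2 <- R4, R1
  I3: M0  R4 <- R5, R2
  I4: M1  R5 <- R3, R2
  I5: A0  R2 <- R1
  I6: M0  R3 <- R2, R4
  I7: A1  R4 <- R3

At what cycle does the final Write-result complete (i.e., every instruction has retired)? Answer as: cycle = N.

I1  is:1  ro:2  ex:7  wr:8
I2  is:2  ro:3  ex:8  wr:9
I3  is:9  ro:10  ex:15  wr:16  — struct: M0 busy until I1 writes@8
I4  is:10  ro:11  ex:16  wr:17
I5  is:11  ro:12  ex:13  wr:14
I6  is:17  ro:18  ex:23  wr:24  — struct: M0 busy until I3 writes@16
I7  is:18  ro:25  ex:27  wr:28  — RAW R3: wait I6 write@24

cycle = 28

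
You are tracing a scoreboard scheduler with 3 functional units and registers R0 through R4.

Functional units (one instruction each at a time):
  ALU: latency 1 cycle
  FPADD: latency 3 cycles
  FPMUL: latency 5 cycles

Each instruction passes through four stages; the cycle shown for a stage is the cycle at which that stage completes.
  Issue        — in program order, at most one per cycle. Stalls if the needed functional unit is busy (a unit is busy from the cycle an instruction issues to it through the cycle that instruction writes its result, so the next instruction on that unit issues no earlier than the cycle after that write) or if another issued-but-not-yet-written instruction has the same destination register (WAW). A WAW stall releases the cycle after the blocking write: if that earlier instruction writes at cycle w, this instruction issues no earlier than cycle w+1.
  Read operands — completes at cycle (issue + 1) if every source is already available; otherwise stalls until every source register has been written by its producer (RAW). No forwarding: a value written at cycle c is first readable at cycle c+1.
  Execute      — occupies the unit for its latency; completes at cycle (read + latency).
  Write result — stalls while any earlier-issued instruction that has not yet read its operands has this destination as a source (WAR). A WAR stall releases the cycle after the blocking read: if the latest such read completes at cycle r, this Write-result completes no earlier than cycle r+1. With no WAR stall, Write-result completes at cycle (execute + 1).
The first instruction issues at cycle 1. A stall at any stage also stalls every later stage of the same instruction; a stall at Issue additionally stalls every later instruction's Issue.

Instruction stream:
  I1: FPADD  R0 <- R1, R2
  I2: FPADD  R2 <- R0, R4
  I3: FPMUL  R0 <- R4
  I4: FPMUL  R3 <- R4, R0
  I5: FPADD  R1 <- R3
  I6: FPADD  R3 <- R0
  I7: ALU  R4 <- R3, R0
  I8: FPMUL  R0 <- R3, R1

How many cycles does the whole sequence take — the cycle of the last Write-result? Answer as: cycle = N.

cycle = 41

t=1  I1 dispatched to FPADD
t=2  I1 operands ready
t=5  I1 complete
t=6  R0←I1
t=7  I2 dispatched to FPADD
t=8  I2 operands ready | I3 dispatched to FPMUL
t=9  I3 operands ready
t=11  I2 complete
t=12  R2←I2
t=14  I3 complete
t=15  R0←I3
t=16  I4 dispatched to FPMUL
t=17  I4 operands ready | I5 dispatched to FPADD
t=22  I4 complete
t=23  R3←I4
t=24  I5 operands ready
t=27  I5 complete
t=28  R1←I5
t=29  I6 dispatched to FPADD
t=30  I6 operands ready | I7 dispatched to ALU
t=31  I8 dispatched to FPMUL
t=33  I6 complete
t=34  R3←I6
t=35  I7 operands ready | I8 operands ready
t=36  I7 complete
t=37  R4←I7
t=40  I8 complete
t=41  R0←I8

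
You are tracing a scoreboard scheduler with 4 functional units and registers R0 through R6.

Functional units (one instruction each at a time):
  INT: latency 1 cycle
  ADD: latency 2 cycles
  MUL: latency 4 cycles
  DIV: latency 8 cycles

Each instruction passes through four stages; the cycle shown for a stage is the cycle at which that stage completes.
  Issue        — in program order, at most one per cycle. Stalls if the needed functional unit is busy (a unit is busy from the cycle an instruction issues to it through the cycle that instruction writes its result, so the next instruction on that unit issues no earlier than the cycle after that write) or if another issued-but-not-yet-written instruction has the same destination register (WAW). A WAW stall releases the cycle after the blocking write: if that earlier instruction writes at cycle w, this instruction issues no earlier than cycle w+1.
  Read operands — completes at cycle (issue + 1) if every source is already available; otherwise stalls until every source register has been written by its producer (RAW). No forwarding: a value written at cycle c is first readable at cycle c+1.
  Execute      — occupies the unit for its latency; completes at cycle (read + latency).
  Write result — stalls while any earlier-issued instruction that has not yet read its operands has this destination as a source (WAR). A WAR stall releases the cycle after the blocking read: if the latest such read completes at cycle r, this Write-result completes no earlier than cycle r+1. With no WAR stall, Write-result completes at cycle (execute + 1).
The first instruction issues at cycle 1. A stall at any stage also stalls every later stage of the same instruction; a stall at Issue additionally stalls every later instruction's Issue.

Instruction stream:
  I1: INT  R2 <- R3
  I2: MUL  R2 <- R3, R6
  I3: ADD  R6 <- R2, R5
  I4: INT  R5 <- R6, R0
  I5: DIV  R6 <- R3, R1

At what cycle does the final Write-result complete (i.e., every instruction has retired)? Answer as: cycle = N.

c1: I1→INT
c2: I1 RO
c3: I1 EX
c4: I1 WR R2
c5: I2→MUL
c6: I2 RO, I3→ADD
c7: I4→INT
c10: I2 EX
c11: I2 WR R2
c12: I3 RO
c14: I3 EX
c15: I3 WR R6
c16: I4 RO, I5→DIV
c17: I4 EX, I5 RO
c18: I4 WR R5
c25: I5 EX
c26: I5 WR R6

cycle = 26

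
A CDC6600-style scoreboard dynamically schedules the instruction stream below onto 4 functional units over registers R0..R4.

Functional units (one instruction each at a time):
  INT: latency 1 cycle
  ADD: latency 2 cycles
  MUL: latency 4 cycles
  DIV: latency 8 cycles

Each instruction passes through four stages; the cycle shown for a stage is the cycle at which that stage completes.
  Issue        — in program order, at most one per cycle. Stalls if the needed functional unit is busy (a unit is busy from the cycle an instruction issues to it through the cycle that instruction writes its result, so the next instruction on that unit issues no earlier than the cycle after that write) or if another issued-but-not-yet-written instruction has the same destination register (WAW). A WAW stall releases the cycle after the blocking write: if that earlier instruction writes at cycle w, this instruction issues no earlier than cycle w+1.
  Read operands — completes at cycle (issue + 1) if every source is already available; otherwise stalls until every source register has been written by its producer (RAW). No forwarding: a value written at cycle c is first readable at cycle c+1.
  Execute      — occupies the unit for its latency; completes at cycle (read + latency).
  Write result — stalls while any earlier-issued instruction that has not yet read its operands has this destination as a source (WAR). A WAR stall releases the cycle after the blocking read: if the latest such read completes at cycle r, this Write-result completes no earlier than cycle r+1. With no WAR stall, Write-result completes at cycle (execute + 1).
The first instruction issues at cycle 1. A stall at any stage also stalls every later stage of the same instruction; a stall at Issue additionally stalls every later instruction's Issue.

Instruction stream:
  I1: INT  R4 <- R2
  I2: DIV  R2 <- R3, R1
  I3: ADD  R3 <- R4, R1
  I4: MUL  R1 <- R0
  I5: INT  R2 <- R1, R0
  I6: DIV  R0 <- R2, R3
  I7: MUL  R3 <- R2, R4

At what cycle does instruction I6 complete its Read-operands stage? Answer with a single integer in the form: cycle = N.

cycle = 17

1) issue 1, read 2, done 3, write 4
2) issue 2, read 3, done 11, write 12
3) issue 3, read 5, done 7, write 8  <RAW R4: wait I1 write@4>
4) issue 4, read 5, done 9, write 10
5) issue 13, read 14, done 15, write 16  <WAW R2: wait I2 write@12>
6) issue 14, read 17, done 25, write 26  <RAW R2: wait I5 write@16>
7) issue 15, read 17, done 21, write 22  <RAW R2: wait I5 write@16>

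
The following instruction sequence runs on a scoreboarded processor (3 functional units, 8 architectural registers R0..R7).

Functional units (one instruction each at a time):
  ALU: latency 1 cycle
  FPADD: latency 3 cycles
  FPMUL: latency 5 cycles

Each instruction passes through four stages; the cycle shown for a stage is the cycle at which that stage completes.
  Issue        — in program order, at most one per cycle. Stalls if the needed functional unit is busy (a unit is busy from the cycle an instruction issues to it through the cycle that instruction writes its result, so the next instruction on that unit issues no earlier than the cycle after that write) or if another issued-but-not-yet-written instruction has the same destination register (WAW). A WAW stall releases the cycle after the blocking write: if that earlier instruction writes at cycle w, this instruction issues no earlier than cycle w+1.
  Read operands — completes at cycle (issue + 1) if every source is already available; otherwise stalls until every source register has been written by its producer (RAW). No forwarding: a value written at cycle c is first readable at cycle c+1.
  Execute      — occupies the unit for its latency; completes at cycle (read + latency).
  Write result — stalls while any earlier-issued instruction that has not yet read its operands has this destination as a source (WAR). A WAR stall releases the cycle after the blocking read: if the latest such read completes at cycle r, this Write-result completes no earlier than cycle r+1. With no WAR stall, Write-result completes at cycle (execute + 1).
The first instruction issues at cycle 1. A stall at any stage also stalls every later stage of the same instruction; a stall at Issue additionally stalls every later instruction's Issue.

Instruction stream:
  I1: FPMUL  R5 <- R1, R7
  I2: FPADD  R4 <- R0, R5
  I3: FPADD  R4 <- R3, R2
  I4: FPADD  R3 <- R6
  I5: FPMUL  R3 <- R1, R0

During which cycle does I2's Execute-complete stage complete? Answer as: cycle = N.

cycle = 12

c1: I1 dispatched to FPMUL
c2: I1 operands ready · I2 dispatched to FPADD
c7: I1 complete
c8: R5←I1
c9: I2 operands ready
c12: I2 complete
c13: R4←I2
c14: I3 dispatched to FPADD
c15: I3 operands ready
c18: I3 complete
c19: R4←I3
c20: I4 dispatched to FPADD
c21: I4 operands ready
c24: I4 complete
c25: R3←I4
c26: I5 dispatched to FPMUL
c27: I5 operands ready
c32: I5 complete
c33: R3←I5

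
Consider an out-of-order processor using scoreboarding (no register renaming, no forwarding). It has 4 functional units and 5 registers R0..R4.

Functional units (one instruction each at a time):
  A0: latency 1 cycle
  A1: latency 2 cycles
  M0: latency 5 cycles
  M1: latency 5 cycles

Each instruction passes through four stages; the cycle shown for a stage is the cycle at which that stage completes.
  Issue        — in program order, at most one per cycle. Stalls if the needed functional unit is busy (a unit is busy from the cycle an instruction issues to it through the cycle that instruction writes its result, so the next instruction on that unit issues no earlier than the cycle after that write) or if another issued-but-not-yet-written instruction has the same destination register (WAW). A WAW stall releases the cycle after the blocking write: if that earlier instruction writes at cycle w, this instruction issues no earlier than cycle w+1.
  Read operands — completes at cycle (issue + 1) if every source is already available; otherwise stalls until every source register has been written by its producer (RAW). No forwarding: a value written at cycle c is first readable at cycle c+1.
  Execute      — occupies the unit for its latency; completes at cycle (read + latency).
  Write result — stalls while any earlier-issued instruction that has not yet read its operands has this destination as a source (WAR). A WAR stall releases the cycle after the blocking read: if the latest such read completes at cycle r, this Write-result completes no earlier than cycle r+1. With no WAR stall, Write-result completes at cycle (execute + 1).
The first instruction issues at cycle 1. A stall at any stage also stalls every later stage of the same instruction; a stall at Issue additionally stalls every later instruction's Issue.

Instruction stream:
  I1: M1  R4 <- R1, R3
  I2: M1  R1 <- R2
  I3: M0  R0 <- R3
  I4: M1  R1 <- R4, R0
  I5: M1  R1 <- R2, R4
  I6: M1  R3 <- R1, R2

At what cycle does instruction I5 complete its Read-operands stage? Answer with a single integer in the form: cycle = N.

cycle = 26

t=1  I1 dispatched to M1
t=2  I1 operands ready
t=7  I1 complete
t=8  R4←I1
t=9  I2 dispatched to M1
t=10  I2 operands ready · I3 dispatched to M0
t=11  I3 operands ready
t=15  I2 complete
t=16  R1←I2 · I3 complete
t=17  R0←I3 · I4 dispatched to M1
t=18  I4 operands ready
t=23  I4 complete
t=24  R1←I4
t=25  I5 dispatched to M1
t=26  I5 operands ready
t=31  I5 complete
t=32  R1←I5
t=33  I6 dispatched to M1
t=34  I6 operands ready
t=39  I6 complete
t=40  R3←I6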